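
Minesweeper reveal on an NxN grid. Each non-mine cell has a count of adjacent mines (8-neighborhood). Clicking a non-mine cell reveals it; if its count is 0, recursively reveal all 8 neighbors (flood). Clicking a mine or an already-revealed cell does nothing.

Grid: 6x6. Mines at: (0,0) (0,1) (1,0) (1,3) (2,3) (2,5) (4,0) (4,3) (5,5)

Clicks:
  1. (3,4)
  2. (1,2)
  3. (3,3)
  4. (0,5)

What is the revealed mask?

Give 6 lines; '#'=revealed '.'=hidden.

Answer: ....##
..#.##
......
...##.
......
......

Derivation:
Click 1 (3,4) count=3: revealed 1 new [(3,4)] -> total=1
Click 2 (1,2) count=3: revealed 1 new [(1,2)] -> total=2
Click 3 (3,3) count=2: revealed 1 new [(3,3)] -> total=3
Click 4 (0,5) count=0: revealed 4 new [(0,4) (0,5) (1,4) (1,5)] -> total=7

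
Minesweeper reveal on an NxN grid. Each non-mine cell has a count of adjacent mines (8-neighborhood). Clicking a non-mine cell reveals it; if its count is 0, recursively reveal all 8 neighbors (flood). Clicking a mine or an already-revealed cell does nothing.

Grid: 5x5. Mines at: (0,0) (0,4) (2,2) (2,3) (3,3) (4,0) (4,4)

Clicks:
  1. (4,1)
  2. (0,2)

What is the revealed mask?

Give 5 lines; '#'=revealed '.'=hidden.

Answer: .###.
.###.
.....
.....
.#...

Derivation:
Click 1 (4,1) count=1: revealed 1 new [(4,1)] -> total=1
Click 2 (0,2) count=0: revealed 6 new [(0,1) (0,2) (0,3) (1,1) (1,2) (1,3)] -> total=7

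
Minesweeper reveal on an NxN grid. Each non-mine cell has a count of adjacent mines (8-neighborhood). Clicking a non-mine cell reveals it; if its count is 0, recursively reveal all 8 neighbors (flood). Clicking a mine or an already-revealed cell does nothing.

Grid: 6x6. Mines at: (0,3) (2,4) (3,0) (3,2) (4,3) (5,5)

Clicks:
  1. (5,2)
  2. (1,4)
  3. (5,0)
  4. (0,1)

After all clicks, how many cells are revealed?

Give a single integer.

Answer: 16

Derivation:
Click 1 (5,2) count=1: revealed 1 new [(5,2)] -> total=1
Click 2 (1,4) count=2: revealed 1 new [(1,4)] -> total=2
Click 3 (5,0) count=0: revealed 5 new [(4,0) (4,1) (4,2) (5,0) (5,1)] -> total=7
Click 4 (0,1) count=0: revealed 9 new [(0,0) (0,1) (0,2) (1,0) (1,1) (1,2) (2,0) (2,1) (2,2)] -> total=16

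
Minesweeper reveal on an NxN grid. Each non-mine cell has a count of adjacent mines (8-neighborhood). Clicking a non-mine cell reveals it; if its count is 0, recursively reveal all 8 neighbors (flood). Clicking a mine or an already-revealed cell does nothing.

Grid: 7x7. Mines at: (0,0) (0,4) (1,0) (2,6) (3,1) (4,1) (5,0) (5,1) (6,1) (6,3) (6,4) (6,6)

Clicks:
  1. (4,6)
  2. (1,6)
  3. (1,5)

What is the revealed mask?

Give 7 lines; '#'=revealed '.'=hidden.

Answer: .###...
.######
.#####.
..#####
..#####
..#####
.......

Derivation:
Click 1 (4,6) count=0: revealed 28 new [(0,1) (0,2) (0,3) (1,1) (1,2) (1,3) (1,4) (1,5) (2,1) (2,2) (2,3) (2,4) (2,5) (3,2) (3,3) (3,4) (3,5) (3,6) (4,2) (4,3) (4,4) (4,5) (4,6) (5,2) (5,3) (5,4) (5,5) (5,6)] -> total=28
Click 2 (1,6) count=1: revealed 1 new [(1,6)] -> total=29
Click 3 (1,5) count=2: revealed 0 new [(none)] -> total=29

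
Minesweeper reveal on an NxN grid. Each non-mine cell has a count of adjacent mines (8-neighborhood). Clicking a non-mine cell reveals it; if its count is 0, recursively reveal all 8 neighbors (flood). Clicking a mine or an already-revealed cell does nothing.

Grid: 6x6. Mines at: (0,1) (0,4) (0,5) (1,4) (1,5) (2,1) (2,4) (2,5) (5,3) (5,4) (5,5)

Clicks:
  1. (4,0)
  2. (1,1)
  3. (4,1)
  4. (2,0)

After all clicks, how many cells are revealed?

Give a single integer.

Click 1 (4,0) count=0: revealed 9 new [(3,0) (3,1) (3,2) (4,0) (4,1) (4,2) (5,0) (5,1) (5,2)] -> total=9
Click 2 (1,1) count=2: revealed 1 new [(1,1)] -> total=10
Click 3 (4,1) count=0: revealed 0 new [(none)] -> total=10
Click 4 (2,0) count=1: revealed 1 new [(2,0)] -> total=11

Answer: 11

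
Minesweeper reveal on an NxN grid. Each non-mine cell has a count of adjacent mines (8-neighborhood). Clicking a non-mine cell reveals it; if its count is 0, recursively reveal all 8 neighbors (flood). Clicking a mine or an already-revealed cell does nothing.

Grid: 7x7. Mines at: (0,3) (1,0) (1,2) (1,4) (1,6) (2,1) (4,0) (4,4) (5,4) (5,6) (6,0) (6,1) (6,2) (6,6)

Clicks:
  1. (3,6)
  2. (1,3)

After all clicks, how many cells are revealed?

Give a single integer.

Click 1 (3,6) count=0: revealed 6 new [(2,5) (2,6) (3,5) (3,6) (4,5) (4,6)] -> total=6
Click 2 (1,3) count=3: revealed 1 new [(1,3)] -> total=7

Answer: 7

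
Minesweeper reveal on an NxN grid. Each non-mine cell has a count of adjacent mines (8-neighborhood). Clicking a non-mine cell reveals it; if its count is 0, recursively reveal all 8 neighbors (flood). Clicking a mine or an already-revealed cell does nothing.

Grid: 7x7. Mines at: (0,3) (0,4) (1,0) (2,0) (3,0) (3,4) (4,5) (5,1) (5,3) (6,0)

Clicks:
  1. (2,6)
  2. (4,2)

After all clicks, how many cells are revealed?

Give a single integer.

Answer: 9

Derivation:
Click 1 (2,6) count=0: revealed 8 new [(0,5) (0,6) (1,5) (1,6) (2,5) (2,6) (3,5) (3,6)] -> total=8
Click 2 (4,2) count=2: revealed 1 new [(4,2)] -> total=9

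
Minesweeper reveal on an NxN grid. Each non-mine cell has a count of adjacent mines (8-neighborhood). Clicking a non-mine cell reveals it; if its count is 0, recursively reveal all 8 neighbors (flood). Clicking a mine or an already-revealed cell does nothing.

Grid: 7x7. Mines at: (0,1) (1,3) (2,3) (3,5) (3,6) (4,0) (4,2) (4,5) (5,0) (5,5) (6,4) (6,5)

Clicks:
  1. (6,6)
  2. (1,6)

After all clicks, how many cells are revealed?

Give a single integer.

Click 1 (6,6) count=2: revealed 1 new [(6,6)] -> total=1
Click 2 (1,6) count=0: revealed 9 new [(0,4) (0,5) (0,6) (1,4) (1,5) (1,6) (2,4) (2,5) (2,6)] -> total=10

Answer: 10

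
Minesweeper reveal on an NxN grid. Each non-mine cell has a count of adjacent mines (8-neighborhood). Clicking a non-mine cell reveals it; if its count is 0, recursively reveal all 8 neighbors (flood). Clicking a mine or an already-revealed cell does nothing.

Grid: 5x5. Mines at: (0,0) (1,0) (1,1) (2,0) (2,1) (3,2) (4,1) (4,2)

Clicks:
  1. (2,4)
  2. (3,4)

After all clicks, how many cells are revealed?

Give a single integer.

Answer: 13

Derivation:
Click 1 (2,4) count=0: revealed 13 new [(0,2) (0,3) (0,4) (1,2) (1,3) (1,4) (2,2) (2,3) (2,4) (3,3) (3,4) (4,3) (4,4)] -> total=13
Click 2 (3,4) count=0: revealed 0 new [(none)] -> total=13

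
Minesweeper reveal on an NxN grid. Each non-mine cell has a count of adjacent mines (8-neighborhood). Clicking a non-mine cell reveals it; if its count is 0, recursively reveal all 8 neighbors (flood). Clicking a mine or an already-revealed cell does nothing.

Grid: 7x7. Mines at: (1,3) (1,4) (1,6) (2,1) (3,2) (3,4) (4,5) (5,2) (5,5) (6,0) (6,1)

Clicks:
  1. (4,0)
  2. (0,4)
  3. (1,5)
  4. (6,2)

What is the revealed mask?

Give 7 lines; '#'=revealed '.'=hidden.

Answer: ....#..
.....#.
.......
##.....
##.....
##.....
..#....

Derivation:
Click 1 (4,0) count=0: revealed 6 new [(3,0) (3,1) (4,0) (4,1) (5,0) (5,1)] -> total=6
Click 2 (0,4) count=2: revealed 1 new [(0,4)] -> total=7
Click 3 (1,5) count=2: revealed 1 new [(1,5)] -> total=8
Click 4 (6,2) count=2: revealed 1 new [(6,2)] -> total=9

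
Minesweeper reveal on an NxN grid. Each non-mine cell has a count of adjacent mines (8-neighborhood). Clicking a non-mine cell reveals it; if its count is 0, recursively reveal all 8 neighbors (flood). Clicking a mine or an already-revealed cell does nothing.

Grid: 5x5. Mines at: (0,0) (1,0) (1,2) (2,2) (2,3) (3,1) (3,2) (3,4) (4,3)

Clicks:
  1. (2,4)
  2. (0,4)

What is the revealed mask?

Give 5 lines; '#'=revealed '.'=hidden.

Click 1 (2,4) count=2: revealed 1 new [(2,4)] -> total=1
Click 2 (0,4) count=0: revealed 4 new [(0,3) (0,4) (1,3) (1,4)] -> total=5

Answer: ...##
...##
....#
.....
.....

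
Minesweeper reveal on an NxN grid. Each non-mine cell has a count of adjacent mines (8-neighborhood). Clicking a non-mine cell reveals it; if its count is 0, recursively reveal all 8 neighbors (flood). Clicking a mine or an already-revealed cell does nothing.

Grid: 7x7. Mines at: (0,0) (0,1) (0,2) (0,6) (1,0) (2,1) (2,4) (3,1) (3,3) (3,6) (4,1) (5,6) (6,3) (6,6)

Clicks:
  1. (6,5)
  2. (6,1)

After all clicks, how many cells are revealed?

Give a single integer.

Answer: 7

Derivation:
Click 1 (6,5) count=2: revealed 1 new [(6,5)] -> total=1
Click 2 (6,1) count=0: revealed 6 new [(5,0) (5,1) (5,2) (6,0) (6,1) (6,2)] -> total=7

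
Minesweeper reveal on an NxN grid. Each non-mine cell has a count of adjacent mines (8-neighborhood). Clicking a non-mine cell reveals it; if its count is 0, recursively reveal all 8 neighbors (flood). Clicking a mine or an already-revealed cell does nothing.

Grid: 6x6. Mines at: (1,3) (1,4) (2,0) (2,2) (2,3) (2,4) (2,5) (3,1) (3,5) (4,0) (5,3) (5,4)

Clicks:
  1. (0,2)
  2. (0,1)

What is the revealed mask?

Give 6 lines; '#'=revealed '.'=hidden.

Answer: ###...
###...
......
......
......
......

Derivation:
Click 1 (0,2) count=1: revealed 1 new [(0,2)] -> total=1
Click 2 (0,1) count=0: revealed 5 new [(0,0) (0,1) (1,0) (1,1) (1,2)] -> total=6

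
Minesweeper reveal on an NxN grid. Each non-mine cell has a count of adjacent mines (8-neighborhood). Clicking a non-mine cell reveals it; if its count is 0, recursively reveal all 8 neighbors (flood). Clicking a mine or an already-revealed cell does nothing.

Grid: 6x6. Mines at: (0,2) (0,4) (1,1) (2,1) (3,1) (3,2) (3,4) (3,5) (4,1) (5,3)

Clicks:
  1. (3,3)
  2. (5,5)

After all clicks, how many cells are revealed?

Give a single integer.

Answer: 5

Derivation:
Click 1 (3,3) count=2: revealed 1 new [(3,3)] -> total=1
Click 2 (5,5) count=0: revealed 4 new [(4,4) (4,5) (5,4) (5,5)] -> total=5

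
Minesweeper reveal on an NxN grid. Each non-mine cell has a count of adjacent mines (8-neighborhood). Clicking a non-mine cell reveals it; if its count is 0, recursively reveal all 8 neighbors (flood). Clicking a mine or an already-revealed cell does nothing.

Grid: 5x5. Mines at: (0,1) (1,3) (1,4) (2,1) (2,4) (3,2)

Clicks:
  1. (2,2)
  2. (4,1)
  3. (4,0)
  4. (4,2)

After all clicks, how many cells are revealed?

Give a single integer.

Answer: 6

Derivation:
Click 1 (2,2) count=3: revealed 1 new [(2,2)] -> total=1
Click 2 (4,1) count=1: revealed 1 new [(4,1)] -> total=2
Click 3 (4,0) count=0: revealed 3 new [(3,0) (3,1) (4,0)] -> total=5
Click 4 (4,2) count=1: revealed 1 new [(4,2)] -> total=6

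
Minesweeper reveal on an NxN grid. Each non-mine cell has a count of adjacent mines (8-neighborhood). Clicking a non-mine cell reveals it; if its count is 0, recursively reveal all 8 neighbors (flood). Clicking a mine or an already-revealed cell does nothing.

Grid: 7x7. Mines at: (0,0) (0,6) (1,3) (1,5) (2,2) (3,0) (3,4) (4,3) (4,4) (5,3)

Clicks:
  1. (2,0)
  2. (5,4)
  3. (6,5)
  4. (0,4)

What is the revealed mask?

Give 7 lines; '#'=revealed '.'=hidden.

Answer: ....#..
.......
#....##
.....##
.....##
....###
....###

Derivation:
Click 1 (2,0) count=1: revealed 1 new [(2,0)] -> total=1
Click 2 (5,4) count=3: revealed 1 new [(5,4)] -> total=2
Click 3 (6,5) count=0: revealed 11 new [(2,5) (2,6) (3,5) (3,6) (4,5) (4,6) (5,5) (5,6) (6,4) (6,5) (6,6)] -> total=13
Click 4 (0,4) count=2: revealed 1 new [(0,4)] -> total=14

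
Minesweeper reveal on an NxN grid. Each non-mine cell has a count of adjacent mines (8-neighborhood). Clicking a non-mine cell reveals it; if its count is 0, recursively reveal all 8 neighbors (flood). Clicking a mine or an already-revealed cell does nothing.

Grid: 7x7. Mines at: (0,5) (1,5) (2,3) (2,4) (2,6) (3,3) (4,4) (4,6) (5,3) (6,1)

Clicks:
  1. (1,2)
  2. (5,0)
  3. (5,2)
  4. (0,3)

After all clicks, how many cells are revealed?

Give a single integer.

Click 1 (1,2) count=1: revealed 1 new [(1,2)] -> total=1
Click 2 (5,0) count=1: revealed 1 new [(5,0)] -> total=2
Click 3 (5,2) count=2: revealed 1 new [(5,2)] -> total=3
Click 4 (0,3) count=0: revealed 19 new [(0,0) (0,1) (0,2) (0,3) (0,4) (1,0) (1,1) (1,3) (1,4) (2,0) (2,1) (2,2) (3,0) (3,1) (3,2) (4,0) (4,1) (4,2) (5,1)] -> total=22

Answer: 22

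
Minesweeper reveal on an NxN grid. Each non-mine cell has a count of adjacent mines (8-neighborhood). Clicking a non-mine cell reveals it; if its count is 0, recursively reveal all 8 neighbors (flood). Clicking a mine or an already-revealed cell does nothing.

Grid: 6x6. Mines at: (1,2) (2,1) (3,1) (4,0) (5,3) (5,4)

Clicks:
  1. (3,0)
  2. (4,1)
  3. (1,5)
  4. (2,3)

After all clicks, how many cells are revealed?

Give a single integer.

Answer: 20

Derivation:
Click 1 (3,0) count=3: revealed 1 new [(3,0)] -> total=1
Click 2 (4,1) count=2: revealed 1 new [(4,1)] -> total=2
Click 3 (1,5) count=0: revealed 18 new [(0,3) (0,4) (0,5) (1,3) (1,4) (1,5) (2,2) (2,3) (2,4) (2,5) (3,2) (3,3) (3,4) (3,5) (4,2) (4,3) (4,4) (4,5)] -> total=20
Click 4 (2,3) count=1: revealed 0 new [(none)] -> total=20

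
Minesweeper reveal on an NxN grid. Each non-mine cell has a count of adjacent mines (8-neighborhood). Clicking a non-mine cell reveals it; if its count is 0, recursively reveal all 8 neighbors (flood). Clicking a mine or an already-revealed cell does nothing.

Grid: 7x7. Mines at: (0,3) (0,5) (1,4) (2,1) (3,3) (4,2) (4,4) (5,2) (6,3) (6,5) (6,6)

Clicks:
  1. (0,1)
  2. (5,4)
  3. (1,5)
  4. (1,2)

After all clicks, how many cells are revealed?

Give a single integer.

Answer: 8

Derivation:
Click 1 (0,1) count=0: revealed 6 new [(0,0) (0,1) (0,2) (1,0) (1,1) (1,2)] -> total=6
Click 2 (5,4) count=3: revealed 1 new [(5,4)] -> total=7
Click 3 (1,5) count=2: revealed 1 new [(1,5)] -> total=8
Click 4 (1,2) count=2: revealed 0 new [(none)] -> total=8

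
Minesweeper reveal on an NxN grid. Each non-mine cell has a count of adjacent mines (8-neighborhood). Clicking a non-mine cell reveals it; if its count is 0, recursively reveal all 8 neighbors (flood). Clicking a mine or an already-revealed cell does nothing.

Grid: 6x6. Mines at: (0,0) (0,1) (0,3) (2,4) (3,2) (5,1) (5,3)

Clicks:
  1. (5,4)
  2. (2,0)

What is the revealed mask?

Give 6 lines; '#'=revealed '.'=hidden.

Click 1 (5,4) count=1: revealed 1 new [(5,4)] -> total=1
Click 2 (2,0) count=0: revealed 8 new [(1,0) (1,1) (2,0) (2,1) (3,0) (3,1) (4,0) (4,1)] -> total=9

Answer: ......
##....
##....
##....
##....
....#.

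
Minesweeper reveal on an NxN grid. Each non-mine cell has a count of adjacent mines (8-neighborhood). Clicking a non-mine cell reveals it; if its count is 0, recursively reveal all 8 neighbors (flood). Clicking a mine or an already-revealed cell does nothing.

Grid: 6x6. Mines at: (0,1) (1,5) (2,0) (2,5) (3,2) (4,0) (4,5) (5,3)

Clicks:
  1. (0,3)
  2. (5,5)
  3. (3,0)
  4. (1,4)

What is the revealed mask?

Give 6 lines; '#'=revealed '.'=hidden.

Answer: ..###.
..###.
..###.
#.....
......
.....#

Derivation:
Click 1 (0,3) count=0: revealed 9 new [(0,2) (0,3) (0,4) (1,2) (1,3) (1,4) (2,2) (2,3) (2,4)] -> total=9
Click 2 (5,5) count=1: revealed 1 new [(5,5)] -> total=10
Click 3 (3,0) count=2: revealed 1 new [(3,0)] -> total=11
Click 4 (1,4) count=2: revealed 0 new [(none)] -> total=11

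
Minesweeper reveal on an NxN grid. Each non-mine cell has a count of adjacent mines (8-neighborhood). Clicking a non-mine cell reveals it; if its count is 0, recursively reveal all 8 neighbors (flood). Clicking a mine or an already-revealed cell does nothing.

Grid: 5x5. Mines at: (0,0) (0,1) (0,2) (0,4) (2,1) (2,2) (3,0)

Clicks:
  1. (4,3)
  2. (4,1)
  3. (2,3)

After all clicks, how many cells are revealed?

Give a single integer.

Click 1 (4,3) count=0: revealed 12 new [(1,3) (1,4) (2,3) (2,4) (3,1) (3,2) (3,3) (3,4) (4,1) (4,2) (4,3) (4,4)] -> total=12
Click 2 (4,1) count=1: revealed 0 new [(none)] -> total=12
Click 3 (2,3) count=1: revealed 0 new [(none)] -> total=12

Answer: 12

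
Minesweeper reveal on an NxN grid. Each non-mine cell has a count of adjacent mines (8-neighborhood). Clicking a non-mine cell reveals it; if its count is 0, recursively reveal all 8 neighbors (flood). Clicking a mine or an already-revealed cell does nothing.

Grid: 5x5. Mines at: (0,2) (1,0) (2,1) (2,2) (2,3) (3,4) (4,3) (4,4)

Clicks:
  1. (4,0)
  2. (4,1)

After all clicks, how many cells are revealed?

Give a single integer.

Answer: 6

Derivation:
Click 1 (4,0) count=0: revealed 6 new [(3,0) (3,1) (3,2) (4,0) (4,1) (4,2)] -> total=6
Click 2 (4,1) count=0: revealed 0 new [(none)] -> total=6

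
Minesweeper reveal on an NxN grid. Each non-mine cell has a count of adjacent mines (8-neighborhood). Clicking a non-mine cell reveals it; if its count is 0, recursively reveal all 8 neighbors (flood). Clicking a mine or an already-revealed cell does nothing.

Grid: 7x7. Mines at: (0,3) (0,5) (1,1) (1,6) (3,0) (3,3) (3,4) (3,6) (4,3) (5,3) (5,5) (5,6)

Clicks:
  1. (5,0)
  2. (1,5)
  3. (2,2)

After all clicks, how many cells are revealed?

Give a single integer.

Click 1 (5,0) count=0: revealed 9 new [(4,0) (4,1) (4,2) (5,0) (5,1) (5,2) (6,0) (6,1) (6,2)] -> total=9
Click 2 (1,5) count=2: revealed 1 new [(1,5)] -> total=10
Click 3 (2,2) count=2: revealed 1 new [(2,2)] -> total=11

Answer: 11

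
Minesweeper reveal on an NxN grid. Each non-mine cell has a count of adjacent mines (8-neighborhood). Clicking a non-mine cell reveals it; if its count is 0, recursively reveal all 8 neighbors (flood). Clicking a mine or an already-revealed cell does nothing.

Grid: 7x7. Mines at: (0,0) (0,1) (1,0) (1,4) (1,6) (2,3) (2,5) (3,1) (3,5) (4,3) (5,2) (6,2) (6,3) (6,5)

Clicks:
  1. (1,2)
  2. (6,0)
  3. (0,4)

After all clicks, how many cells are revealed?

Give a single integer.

Answer: 8

Derivation:
Click 1 (1,2) count=2: revealed 1 new [(1,2)] -> total=1
Click 2 (6,0) count=0: revealed 6 new [(4,0) (4,1) (5,0) (5,1) (6,0) (6,1)] -> total=7
Click 3 (0,4) count=1: revealed 1 new [(0,4)] -> total=8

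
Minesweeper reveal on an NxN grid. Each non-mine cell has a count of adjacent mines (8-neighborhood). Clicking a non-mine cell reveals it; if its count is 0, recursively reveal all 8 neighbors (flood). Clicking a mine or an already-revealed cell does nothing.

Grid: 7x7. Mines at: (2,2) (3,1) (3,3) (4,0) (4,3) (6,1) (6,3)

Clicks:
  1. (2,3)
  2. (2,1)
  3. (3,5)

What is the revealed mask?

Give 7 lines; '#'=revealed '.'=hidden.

Click 1 (2,3) count=2: revealed 1 new [(2,3)] -> total=1
Click 2 (2,1) count=2: revealed 1 new [(2,1)] -> total=2
Click 3 (3,5) count=0: revealed 30 new [(0,0) (0,1) (0,2) (0,3) (0,4) (0,5) (0,6) (1,0) (1,1) (1,2) (1,3) (1,4) (1,5) (1,6) (2,0) (2,4) (2,5) (2,6) (3,4) (3,5) (3,6) (4,4) (4,5) (4,6) (5,4) (5,5) (5,6) (6,4) (6,5) (6,6)] -> total=32

Answer: #######
#######
##.####
....###
....###
....###
....###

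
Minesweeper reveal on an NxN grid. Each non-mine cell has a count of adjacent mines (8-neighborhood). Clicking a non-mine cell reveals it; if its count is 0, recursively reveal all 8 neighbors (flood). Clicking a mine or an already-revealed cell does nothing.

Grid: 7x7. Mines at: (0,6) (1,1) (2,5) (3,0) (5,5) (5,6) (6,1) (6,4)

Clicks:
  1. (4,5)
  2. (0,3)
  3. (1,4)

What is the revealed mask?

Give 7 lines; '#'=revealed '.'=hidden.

Answer: ..####.
..####.
.####..
.####..
.#####.
.####..
.......

Derivation:
Click 1 (4,5) count=2: revealed 1 new [(4,5)] -> total=1
Click 2 (0,3) count=0: revealed 24 new [(0,2) (0,3) (0,4) (0,5) (1,2) (1,3) (1,4) (1,5) (2,1) (2,2) (2,3) (2,4) (3,1) (3,2) (3,3) (3,4) (4,1) (4,2) (4,3) (4,4) (5,1) (5,2) (5,3) (5,4)] -> total=25
Click 3 (1,4) count=1: revealed 0 new [(none)] -> total=25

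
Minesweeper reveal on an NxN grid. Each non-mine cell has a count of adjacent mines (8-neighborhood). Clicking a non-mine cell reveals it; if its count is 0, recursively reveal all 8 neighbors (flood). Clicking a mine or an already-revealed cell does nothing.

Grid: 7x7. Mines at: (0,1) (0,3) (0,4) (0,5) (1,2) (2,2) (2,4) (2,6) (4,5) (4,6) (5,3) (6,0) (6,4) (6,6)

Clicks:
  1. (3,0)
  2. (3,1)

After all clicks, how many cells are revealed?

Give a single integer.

Answer: 13

Derivation:
Click 1 (3,0) count=0: revealed 13 new [(1,0) (1,1) (2,0) (2,1) (3,0) (3,1) (3,2) (4,0) (4,1) (4,2) (5,0) (5,1) (5,2)] -> total=13
Click 2 (3,1) count=1: revealed 0 new [(none)] -> total=13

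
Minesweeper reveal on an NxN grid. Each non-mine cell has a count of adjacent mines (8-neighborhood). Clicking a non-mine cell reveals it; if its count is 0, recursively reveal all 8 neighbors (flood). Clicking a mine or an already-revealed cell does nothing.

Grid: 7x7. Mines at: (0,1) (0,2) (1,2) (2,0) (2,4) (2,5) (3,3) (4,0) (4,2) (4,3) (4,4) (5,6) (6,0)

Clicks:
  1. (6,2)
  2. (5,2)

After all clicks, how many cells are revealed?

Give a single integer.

Click 1 (6,2) count=0: revealed 10 new [(5,1) (5,2) (5,3) (5,4) (5,5) (6,1) (6,2) (6,3) (6,4) (6,5)] -> total=10
Click 2 (5,2) count=2: revealed 0 new [(none)] -> total=10

Answer: 10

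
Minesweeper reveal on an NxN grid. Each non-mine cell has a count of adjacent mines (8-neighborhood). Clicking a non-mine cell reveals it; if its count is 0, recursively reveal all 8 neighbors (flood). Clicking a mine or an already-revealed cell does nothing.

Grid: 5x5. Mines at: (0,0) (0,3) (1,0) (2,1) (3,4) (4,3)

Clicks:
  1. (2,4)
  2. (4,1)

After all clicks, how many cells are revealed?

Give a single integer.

Click 1 (2,4) count=1: revealed 1 new [(2,4)] -> total=1
Click 2 (4,1) count=0: revealed 6 new [(3,0) (3,1) (3,2) (4,0) (4,1) (4,2)] -> total=7

Answer: 7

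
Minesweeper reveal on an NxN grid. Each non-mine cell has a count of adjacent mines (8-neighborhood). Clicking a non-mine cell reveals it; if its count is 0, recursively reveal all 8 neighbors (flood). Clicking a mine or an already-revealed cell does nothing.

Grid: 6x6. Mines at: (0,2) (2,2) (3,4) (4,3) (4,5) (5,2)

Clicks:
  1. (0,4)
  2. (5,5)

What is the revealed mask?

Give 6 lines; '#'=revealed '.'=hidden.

Answer: ...###
...###
...###
......
......
.....#

Derivation:
Click 1 (0,4) count=0: revealed 9 new [(0,3) (0,4) (0,5) (1,3) (1,4) (1,5) (2,3) (2,4) (2,5)] -> total=9
Click 2 (5,5) count=1: revealed 1 new [(5,5)] -> total=10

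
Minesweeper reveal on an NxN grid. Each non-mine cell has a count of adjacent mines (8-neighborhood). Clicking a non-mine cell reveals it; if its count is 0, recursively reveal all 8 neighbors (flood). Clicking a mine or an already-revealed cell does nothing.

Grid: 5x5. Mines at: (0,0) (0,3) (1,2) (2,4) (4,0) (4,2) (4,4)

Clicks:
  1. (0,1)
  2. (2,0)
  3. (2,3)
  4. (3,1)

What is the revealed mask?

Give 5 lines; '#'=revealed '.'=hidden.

Answer: .#...
##...
##.#.
##...
.....

Derivation:
Click 1 (0,1) count=2: revealed 1 new [(0,1)] -> total=1
Click 2 (2,0) count=0: revealed 6 new [(1,0) (1,1) (2,0) (2,1) (3,0) (3,1)] -> total=7
Click 3 (2,3) count=2: revealed 1 new [(2,3)] -> total=8
Click 4 (3,1) count=2: revealed 0 new [(none)] -> total=8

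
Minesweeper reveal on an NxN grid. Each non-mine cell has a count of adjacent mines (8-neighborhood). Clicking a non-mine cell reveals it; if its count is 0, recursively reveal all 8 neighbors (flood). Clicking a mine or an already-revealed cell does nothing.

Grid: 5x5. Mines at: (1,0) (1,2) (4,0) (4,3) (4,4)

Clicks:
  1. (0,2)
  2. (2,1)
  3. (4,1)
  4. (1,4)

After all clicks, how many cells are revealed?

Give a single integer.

Answer: 11

Derivation:
Click 1 (0,2) count=1: revealed 1 new [(0,2)] -> total=1
Click 2 (2,1) count=2: revealed 1 new [(2,1)] -> total=2
Click 3 (4,1) count=1: revealed 1 new [(4,1)] -> total=3
Click 4 (1,4) count=0: revealed 8 new [(0,3) (0,4) (1,3) (1,4) (2,3) (2,4) (3,3) (3,4)] -> total=11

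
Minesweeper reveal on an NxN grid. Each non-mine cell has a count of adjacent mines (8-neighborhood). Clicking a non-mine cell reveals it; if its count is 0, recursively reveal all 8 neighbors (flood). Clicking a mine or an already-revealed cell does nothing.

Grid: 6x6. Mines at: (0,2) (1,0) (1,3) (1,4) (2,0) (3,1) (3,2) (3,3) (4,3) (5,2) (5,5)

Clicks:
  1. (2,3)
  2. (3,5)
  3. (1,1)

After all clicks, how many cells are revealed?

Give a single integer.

Click 1 (2,3) count=4: revealed 1 new [(2,3)] -> total=1
Click 2 (3,5) count=0: revealed 6 new [(2,4) (2,5) (3,4) (3,5) (4,4) (4,5)] -> total=7
Click 3 (1,1) count=3: revealed 1 new [(1,1)] -> total=8

Answer: 8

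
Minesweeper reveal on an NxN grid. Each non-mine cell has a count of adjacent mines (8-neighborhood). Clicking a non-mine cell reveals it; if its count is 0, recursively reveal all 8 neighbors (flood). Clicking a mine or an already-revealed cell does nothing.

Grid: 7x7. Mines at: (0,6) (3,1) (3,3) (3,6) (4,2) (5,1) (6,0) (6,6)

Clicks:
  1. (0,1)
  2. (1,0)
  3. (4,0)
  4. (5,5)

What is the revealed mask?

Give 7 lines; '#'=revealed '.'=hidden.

Click 1 (0,1) count=0: revealed 18 new [(0,0) (0,1) (0,2) (0,3) (0,4) (0,5) (1,0) (1,1) (1,2) (1,3) (1,4) (1,5) (2,0) (2,1) (2,2) (2,3) (2,4) (2,5)] -> total=18
Click 2 (1,0) count=0: revealed 0 new [(none)] -> total=18
Click 3 (4,0) count=2: revealed 1 new [(4,0)] -> total=19
Click 4 (5,5) count=1: revealed 1 new [(5,5)] -> total=20

Answer: ######.
######.
######.
.......
#......
.....#.
.......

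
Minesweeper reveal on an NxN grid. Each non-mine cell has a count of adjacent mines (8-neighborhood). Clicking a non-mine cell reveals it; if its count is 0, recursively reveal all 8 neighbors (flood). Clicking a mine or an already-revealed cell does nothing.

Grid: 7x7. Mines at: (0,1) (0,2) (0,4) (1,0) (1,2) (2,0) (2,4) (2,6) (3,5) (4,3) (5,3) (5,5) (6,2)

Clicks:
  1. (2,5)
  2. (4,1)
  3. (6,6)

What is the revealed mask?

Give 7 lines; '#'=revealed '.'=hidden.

Click 1 (2,5) count=3: revealed 1 new [(2,5)] -> total=1
Click 2 (4,1) count=0: revealed 11 new [(3,0) (3,1) (3,2) (4,0) (4,1) (4,2) (5,0) (5,1) (5,2) (6,0) (6,1)] -> total=12
Click 3 (6,6) count=1: revealed 1 new [(6,6)] -> total=13

Answer: .......
.......
.....#.
###....
###....
###....
##....#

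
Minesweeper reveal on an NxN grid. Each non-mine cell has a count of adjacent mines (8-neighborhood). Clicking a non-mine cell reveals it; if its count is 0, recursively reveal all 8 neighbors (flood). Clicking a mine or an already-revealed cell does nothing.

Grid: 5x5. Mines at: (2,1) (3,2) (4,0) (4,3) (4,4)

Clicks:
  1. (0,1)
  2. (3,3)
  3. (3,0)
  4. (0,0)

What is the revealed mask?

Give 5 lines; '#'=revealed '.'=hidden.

Answer: #####
#####
..###
#..##
.....

Derivation:
Click 1 (0,1) count=0: revealed 15 new [(0,0) (0,1) (0,2) (0,3) (0,4) (1,0) (1,1) (1,2) (1,3) (1,4) (2,2) (2,3) (2,4) (3,3) (3,4)] -> total=15
Click 2 (3,3) count=3: revealed 0 new [(none)] -> total=15
Click 3 (3,0) count=2: revealed 1 new [(3,0)] -> total=16
Click 4 (0,0) count=0: revealed 0 new [(none)] -> total=16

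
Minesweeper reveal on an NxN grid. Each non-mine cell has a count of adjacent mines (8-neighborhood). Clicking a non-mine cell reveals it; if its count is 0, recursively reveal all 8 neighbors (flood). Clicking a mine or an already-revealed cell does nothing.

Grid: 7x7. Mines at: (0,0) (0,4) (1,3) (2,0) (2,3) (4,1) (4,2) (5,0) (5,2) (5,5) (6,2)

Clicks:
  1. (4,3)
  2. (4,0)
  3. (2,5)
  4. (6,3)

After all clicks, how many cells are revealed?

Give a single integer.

Answer: 17

Derivation:
Click 1 (4,3) count=2: revealed 1 new [(4,3)] -> total=1
Click 2 (4,0) count=2: revealed 1 new [(4,0)] -> total=2
Click 3 (2,5) count=0: revealed 14 new [(0,5) (0,6) (1,4) (1,5) (1,6) (2,4) (2,5) (2,6) (3,4) (3,5) (3,6) (4,4) (4,5) (4,6)] -> total=16
Click 4 (6,3) count=2: revealed 1 new [(6,3)] -> total=17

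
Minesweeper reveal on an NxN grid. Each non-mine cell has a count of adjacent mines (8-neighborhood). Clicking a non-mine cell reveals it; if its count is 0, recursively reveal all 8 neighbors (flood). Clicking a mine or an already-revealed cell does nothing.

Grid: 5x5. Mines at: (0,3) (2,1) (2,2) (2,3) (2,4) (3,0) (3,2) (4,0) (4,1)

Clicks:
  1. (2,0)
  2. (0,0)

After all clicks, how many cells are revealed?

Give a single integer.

Answer: 7

Derivation:
Click 1 (2,0) count=2: revealed 1 new [(2,0)] -> total=1
Click 2 (0,0) count=0: revealed 6 new [(0,0) (0,1) (0,2) (1,0) (1,1) (1,2)] -> total=7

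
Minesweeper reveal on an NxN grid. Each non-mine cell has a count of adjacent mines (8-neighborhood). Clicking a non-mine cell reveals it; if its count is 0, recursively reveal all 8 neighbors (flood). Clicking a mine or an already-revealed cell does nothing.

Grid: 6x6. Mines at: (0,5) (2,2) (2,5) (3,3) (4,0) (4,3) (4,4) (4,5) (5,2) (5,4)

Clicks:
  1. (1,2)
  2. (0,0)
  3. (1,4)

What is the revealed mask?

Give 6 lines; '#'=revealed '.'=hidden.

Answer: #####.
#####.
##....
##....
......
......

Derivation:
Click 1 (1,2) count=1: revealed 1 new [(1,2)] -> total=1
Click 2 (0,0) count=0: revealed 13 new [(0,0) (0,1) (0,2) (0,3) (0,4) (1,0) (1,1) (1,3) (1,4) (2,0) (2,1) (3,0) (3,1)] -> total=14
Click 3 (1,4) count=2: revealed 0 new [(none)] -> total=14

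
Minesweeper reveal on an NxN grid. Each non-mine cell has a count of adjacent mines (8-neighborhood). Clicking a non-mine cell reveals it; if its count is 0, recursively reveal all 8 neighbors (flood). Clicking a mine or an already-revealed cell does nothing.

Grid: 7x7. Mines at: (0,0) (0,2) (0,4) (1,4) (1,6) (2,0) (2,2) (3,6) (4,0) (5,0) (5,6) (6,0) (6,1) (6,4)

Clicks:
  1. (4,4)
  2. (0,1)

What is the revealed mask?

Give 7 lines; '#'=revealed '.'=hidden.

Answer: .#.....
.......
...###.
.#####.
.#####.
.#####.
.......

Derivation:
Click 1 (4,4) count=0: revealed 18 new [(2,3) (2,4) (2,5) (3,1) (3,2) (3,3) (3,4) (3,5) (4,1) (4,2) (4,3) (4,4) (4,5) (5,1) (5,2) (5,3) (5,4) (5,5)] -> total=18
Click 2 (0,1) count=2: revealed 1 new [(0,1)] -> total=19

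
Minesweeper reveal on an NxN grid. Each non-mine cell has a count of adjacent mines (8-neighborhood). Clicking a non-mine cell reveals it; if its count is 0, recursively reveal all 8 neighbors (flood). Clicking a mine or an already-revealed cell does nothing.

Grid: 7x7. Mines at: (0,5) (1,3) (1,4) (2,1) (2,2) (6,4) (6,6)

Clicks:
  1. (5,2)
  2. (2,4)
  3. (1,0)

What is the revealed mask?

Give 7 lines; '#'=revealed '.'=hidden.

Answer: .......
#....##
...####
#######
#######
#######
####...

Derivation:
Click 1 (5,2) count=0: revealed 31 new [(1,5) (1,6) (2,3) (2,4) (2,5) (2,6) (3,0) (3,1) (3,2) (3,3) (3,4) (3,5) (3,6) (4,0) (4,1) (4,2) (4,3) (4,4) (4,5) (4,6) (5,0) (5,1) (5,2) (5,3) (5,4) (5,5) (5,6) (6,0) (6,1) (6,2) (6,3)] -> total=31
Click 2 (2,4) count=2: revealed 0 new [(none)] -> total=31
Click 3 (1,0) count=1: revealed 1 new [(1,0)] -> total=32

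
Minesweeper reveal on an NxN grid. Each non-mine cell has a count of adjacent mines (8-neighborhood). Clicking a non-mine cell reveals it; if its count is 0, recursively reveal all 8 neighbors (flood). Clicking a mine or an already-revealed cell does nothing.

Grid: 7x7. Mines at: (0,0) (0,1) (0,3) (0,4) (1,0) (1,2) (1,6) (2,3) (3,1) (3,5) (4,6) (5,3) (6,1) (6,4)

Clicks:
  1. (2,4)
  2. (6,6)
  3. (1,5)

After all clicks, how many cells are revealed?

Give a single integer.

Answer: 6

Derivation:
Click 1 (2,4) count=2: revealed 1 new [(2,4)] -> total=1
Click 2 (6,6) count=0: revealed 4 new [(5,5) (5,6) (6,5) (6,6)] -> total=5
Click 3 (1,5) count=2: revealed 1 new [(1,5)] -> total=6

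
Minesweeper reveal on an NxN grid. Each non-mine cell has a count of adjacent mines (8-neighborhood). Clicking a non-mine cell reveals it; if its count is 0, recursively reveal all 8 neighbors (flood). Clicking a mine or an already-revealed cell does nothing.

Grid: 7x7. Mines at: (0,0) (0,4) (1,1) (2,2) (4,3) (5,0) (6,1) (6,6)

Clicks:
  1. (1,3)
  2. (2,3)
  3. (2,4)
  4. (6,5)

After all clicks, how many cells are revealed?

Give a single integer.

Click 1 (1,3) count=2: revealed 1 new [(1,3)] -> total=1
Click 2 (2,3) count=1: revealed 1 new [(2,3)] -> total=2
Click 3 (2,4) count=0: revealed 18 new [(0,5) (0,6) (1,4) (1,5) (1,6) (2,4) (2,5) (2,6) (3,3) (3,4) (3,5) (3,6) (4,4) (4,5) (4,6) (5,4) (5,5) (5,6)] -> total=20
Click 4 (6,5) count=1: revealed 1 new [(6,5)] -> total=21

Answer: 21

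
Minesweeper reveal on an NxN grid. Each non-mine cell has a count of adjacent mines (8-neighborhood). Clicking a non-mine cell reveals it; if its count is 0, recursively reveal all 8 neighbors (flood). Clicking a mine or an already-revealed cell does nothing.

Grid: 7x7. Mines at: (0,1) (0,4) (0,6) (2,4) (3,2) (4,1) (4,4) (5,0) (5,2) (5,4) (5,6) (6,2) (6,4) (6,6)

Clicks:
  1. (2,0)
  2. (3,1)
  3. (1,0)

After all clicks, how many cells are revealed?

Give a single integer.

Answer: 6

Derivation:
Click 1 (2,0) count=0: revealed 6 new [(1,0) (1,1) (2,0) (2,1) (3,0) (3,1)] -> total=6
Click 2 (3,1) count=2: revealed 0 new [(none)] -> total=6
Click 3 (1,0) count=1: revealed 0 new [(none)] -> total=6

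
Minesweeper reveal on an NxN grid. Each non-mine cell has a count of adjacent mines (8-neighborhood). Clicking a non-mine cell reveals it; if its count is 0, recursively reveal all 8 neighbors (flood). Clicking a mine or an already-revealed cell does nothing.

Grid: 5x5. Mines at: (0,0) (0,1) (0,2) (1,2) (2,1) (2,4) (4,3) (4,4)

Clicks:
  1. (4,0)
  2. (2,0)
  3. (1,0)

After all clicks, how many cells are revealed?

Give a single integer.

Click 1 (4,0) count=0: revealed 6 new [(3,0) (3,1) (3,2) (4,0) (4,1) (4,2)] -> total=6
Click 2 (2,0) count=1: revealed 1 new [(2,0)] -> total=7
Click 3 (1,0) count=3: revealed 1 new [(1,0)] -> total=8

Answer: 8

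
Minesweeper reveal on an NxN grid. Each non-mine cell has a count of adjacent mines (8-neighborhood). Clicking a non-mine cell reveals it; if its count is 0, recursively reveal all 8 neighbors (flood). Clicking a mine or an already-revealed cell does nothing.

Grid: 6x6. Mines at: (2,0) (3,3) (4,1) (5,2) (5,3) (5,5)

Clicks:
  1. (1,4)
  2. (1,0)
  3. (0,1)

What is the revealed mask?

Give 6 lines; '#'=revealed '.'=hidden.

Answer: ######
######
.#####
....##
....##
......

Derivation:
Click 1 (1,4) count=0: revealed 21 new [(0,0) (0,1) (0,2) (0,3) (0,4) (0,5) (1,0) (1,1) (1,2) (1,3) (1,4) (1,5) (2,1) (2,2) (2,3) (2,4) (2,5) (3,4) (3,5) (4,4) (4,5)] -> total=21
Click 2 (1,0) count=1: revealed 0 new [(none)] -> total=21
Click 3 (0,1) count=0: revealed 0 new [(none)] -> total=21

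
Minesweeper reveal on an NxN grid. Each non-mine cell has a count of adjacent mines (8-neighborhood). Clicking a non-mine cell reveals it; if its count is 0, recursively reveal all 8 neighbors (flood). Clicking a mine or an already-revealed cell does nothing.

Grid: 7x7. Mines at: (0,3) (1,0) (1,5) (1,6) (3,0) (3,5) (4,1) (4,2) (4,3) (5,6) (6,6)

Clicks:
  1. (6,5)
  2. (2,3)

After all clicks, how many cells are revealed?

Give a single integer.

Click 1 (6,5) count=2: revealed 1 new [(6,5)] -> total=1
Click 2 (2,3) count=0: revealed 12 new [(1,1) (1,2) (1,3) (1,4) (2,1) (2,2) (2,3) (2,4) (3,1) (3,2) (3,3) (3,4)] -> total=13

Answer: 13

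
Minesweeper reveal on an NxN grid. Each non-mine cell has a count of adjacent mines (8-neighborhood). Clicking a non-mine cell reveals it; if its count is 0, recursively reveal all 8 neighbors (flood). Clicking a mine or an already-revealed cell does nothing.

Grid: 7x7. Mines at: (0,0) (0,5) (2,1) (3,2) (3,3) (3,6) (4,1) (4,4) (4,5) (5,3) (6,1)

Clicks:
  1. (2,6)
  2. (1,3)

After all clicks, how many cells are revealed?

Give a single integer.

Answer: 12

Derivation:
Click 1 (2,6) count=1: revealed 1 new [(2,6)] -> total=1
Click 2 (1,3) count=0: revealed 11 new [(0,1) (0,2) (0,3) (0,4) (1,1) (1,2) (1,3) (1,4) (2,2) (2,3) (2,4)] -> total=12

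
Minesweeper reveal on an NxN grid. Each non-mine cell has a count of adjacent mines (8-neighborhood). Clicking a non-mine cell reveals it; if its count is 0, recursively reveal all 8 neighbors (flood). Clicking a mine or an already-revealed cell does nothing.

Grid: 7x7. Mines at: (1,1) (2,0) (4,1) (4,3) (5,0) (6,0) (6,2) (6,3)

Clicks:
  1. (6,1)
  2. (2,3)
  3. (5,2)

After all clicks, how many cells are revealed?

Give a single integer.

Answer: 31

Derivation:
Click 1 (6,1) count=3: revealed 1 new [(6,1)] -> total=1
Click 2 (2,3) count=0: revealed 29 new [(0,2) (0,3) (0,4) (0,5) (0,6) (1,2) (1,3) (1,4) (1,5) (1,6) (2,2) (2,3) (2,4) (2,5) (2,6) (3,2) (3,3) (3,4) (3,5) (3,6) (4,4) (4,5) (4,6) (5,4) (5,5) (5,6) (6,4) (6,5) (6,6)] -> total=30
Click 3 (5,2) count=4: revealed 1 new [(5,2)] -> total=31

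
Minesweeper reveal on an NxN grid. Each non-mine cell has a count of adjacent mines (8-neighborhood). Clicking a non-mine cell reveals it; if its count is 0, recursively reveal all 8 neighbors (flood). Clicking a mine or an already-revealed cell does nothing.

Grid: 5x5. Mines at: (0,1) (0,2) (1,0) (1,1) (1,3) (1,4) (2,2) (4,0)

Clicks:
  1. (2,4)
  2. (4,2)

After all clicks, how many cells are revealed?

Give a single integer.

Click 1 (2,4) count=2: revealed 1 new [(2,4)] -> total=1
Click 2 (4,2) count=0: revealed 9 new [(2,3) (3,1) (3,2) (3,3) (3,4) (4,1) (4,2) (4,3) (4,4)] -> total=10

Answer: 10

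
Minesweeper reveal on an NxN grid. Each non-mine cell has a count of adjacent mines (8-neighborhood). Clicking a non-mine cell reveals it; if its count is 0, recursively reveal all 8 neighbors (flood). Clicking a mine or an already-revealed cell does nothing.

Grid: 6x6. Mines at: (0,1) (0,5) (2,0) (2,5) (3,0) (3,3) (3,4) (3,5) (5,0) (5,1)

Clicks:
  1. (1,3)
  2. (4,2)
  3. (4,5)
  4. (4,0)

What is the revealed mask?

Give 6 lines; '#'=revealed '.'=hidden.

Click 1 (1,3) count=0: revealed 9 new [(0,2) (0,3) (0,4) (1,2) (1,3) (1,4) (2,2) (2,3) (2,4)] -> total=9
Click 2 (4,2) count=2: revealed 1 new [(4,2)] -> total=10
Click 3 (4,5) count=2: revealed 1 new [(4,5)] -> total=11
Click 4 (4,0) count=3: revealed 1 new [(4,0)] -> total=12

Answer: ..###.
..###.
..###.
......
#.#..#
......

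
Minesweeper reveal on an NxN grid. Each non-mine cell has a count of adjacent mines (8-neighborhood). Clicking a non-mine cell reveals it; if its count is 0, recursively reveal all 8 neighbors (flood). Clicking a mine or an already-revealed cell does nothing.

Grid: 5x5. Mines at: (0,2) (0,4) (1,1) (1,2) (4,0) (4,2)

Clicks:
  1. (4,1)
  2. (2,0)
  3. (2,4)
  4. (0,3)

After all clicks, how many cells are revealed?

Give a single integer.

Click 1 (4,1) count=2: revealed 1 new [(4,1)] -> total=1
Click 2 (2,0) count=1: revealed 1 new [(2,0)] -> total=2
Click 3 (2,4) count=0: revealed 8 new [(1,3) (1,4) (2,3) (2,4) (3,3) (3,4) (4,3) (4,4)] -> total=10
Click 4 (0,3) count=3: revealed 1 new [(0,3)] -> total=11

Answer: 11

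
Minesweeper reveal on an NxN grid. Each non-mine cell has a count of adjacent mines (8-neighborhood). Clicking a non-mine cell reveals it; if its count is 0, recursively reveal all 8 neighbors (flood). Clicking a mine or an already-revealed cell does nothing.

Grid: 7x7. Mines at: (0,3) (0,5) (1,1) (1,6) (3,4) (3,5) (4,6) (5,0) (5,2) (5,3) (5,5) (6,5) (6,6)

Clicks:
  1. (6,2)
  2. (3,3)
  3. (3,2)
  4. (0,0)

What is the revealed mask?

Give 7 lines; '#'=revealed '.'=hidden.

Answer: #......
.......
####...
####...
####...
.......
..#....

Derivation:
Click 1 (6,2) count=2: revealed 1 new [(6,2)] -> total=1
Click 2 (3,3) count=1: revealed 1 new [(3,3)] -> total=2
Click 3 (3,2) count=0: revealed 11 new [(2,0) (2,1) (2,2) (2,3) (3,0) (3,1) (3,2) (4,0) (4,1) (4,2) (4,3)] -> total=13
Click 4 (0,0) count=1: revealed 1 new [(0,0)] -> total=14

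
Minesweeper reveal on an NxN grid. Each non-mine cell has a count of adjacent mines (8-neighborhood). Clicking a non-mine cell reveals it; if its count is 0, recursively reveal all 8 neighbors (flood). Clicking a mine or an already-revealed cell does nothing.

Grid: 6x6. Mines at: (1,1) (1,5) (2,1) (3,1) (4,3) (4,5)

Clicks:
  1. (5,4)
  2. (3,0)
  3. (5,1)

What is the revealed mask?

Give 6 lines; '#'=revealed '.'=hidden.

Click 1 (5,4) count=2: revealed 1 new [(5,4)] -> total=1
Click 2 (3,0) count=2: revealed 1 new [(3,0)] -> total=2
Click 3 (5,1) count=0: revealed 6 new [(4,0) (4,1) (4,2) (5,0) (5,1) (5,2)] -> total=8

Answer: ......
......
......
#.....
###...
###.#.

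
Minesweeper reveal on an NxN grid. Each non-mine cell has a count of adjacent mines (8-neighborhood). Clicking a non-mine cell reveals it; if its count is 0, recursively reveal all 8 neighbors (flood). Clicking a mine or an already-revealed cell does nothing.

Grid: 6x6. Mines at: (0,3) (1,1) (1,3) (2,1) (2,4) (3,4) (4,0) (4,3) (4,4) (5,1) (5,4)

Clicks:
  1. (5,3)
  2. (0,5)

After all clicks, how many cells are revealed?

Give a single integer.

Click 1 (5,3) count=3: revealed 1 new [(5,3)] -> total=1
Click 2 (0,5) count=0: revealed 4 new [(0,4) (0,5) (1,4) (1,5)] -> total=5

Answer: 5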